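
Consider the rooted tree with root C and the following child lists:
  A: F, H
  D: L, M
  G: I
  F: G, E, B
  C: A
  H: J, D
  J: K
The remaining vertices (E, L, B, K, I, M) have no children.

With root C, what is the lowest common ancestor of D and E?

A

Path D→root: D H A C; path E→root: E F A C.
First common node: A.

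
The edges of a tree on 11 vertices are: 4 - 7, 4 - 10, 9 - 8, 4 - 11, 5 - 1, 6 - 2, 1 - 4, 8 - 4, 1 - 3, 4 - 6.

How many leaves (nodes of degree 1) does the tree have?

7

Exactly 7 nodes have a single neighbour: 2, 3, 5, 7, 9, 10, 11.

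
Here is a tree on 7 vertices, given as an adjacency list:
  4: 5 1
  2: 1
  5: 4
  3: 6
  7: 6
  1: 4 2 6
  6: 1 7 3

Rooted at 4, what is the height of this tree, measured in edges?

7 sits deepest: 4–1–6–7 — 3 edges from the root.

3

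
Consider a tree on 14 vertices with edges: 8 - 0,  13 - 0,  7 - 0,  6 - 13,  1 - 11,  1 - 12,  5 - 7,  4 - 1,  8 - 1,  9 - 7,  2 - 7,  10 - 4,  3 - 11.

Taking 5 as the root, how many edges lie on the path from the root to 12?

Path from 5 to 12: 5 – 7 – 0 – 8 – 1 – 12, which has 5 edges.

5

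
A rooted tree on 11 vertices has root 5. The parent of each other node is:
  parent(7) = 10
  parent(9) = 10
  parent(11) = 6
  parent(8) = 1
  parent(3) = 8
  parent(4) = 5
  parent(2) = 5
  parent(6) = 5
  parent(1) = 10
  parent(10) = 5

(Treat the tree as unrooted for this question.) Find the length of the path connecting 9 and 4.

3

The path is 9–10–5–4, which has 3 edges.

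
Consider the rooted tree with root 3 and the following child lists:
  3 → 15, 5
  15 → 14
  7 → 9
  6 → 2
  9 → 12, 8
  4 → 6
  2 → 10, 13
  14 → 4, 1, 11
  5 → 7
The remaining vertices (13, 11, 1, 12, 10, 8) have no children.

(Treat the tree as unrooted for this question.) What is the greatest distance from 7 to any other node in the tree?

8

A farthest node from 7 is 13 (10 also at distance 8).
The path 7-5-3-15-14-4-6-2-13 has 8 edges.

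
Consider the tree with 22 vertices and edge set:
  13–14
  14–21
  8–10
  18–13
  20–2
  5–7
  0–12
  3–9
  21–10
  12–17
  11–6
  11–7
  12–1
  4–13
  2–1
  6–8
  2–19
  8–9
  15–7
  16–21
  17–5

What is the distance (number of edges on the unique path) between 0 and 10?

The path is 0 – 12 – 17 – 5 – 7 – 11 – 6 – 8 – 10, which has 8 edges.

8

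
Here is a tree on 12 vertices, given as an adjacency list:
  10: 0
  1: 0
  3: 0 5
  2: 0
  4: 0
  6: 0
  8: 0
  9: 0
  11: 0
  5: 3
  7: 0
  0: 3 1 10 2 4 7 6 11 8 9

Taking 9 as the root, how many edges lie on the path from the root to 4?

2

Climbing from 4 to the root: 4 → 0 → 9. That's 2 steps.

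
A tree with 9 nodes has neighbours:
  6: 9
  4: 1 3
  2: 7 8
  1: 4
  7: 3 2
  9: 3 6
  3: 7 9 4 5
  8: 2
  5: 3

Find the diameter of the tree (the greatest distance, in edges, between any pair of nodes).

5

BFS from 6 reaches 8 last, at distance 5; BFS from 8 confirms no node is farther.
Path: 6 – 9 – 3 – 7 – 2 – 8.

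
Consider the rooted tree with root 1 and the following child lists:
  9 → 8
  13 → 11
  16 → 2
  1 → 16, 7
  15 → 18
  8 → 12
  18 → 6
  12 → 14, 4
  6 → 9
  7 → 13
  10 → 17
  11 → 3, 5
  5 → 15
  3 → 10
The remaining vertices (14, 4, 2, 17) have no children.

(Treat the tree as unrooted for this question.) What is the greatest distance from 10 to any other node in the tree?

10

A farthest node from 10 is 4 (14 also at distance 10).
The path 10 – 3 – 11 – 5 – 15 – 18 – 6 – 9 – 8 – 12 – 4 has 10 edges.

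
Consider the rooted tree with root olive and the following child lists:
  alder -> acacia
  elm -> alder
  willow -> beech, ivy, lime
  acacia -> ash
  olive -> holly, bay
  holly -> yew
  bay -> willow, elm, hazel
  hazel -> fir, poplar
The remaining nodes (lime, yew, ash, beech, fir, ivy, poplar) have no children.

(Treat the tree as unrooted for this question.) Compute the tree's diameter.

7

BFS from ash reaches yew last, at distance 7; BFS from yew confirms no node is farther.
Path: ash – acacia – alder – elm – bay – olive – holly – yew.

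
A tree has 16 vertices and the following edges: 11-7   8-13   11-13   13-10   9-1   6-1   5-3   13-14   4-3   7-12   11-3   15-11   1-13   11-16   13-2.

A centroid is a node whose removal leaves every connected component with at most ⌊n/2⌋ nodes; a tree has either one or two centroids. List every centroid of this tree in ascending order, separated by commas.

11, 13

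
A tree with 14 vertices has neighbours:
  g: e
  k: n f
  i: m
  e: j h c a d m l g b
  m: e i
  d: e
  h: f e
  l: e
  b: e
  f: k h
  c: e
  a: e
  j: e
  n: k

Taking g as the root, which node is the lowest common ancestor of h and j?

Path h→root: h e g; path j→root: j e g.
First common node: e.

e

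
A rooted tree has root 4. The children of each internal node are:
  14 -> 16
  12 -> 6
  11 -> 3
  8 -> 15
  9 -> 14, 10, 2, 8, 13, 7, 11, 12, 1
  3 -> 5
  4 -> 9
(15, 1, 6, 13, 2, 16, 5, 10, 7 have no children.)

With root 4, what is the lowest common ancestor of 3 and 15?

9

3's ancestor chain is 3, 11, 9, 4 and 15's is 15, 8, 9, 4; they first meet at 9.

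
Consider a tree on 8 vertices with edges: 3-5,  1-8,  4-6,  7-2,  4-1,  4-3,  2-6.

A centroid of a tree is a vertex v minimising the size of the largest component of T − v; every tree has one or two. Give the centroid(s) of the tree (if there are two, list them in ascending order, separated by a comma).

4

Delete 4: the remaining components have sizes 3, 2, 2. Max 3 ≤ 4, so 4 is a centroid.
Every other node leaves some component of size > 4, so the centroid is unique.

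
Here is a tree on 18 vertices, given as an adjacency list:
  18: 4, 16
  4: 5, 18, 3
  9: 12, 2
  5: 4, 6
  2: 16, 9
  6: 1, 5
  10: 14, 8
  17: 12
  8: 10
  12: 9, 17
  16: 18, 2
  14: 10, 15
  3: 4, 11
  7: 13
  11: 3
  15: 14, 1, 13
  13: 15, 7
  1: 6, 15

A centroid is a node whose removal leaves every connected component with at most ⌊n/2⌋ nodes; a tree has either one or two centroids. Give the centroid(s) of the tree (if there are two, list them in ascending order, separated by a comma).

Delete 4: the remaining components have sizes 9, 6, 2. Max 9 ≤ 9, so 4 is a centroid.
5 is adjacent to 4 and is also a centroid (the largest component after removing it is likewise 9).

4, 5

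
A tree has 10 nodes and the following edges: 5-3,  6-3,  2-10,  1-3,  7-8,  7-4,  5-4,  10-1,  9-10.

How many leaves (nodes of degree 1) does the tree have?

The leaves are 2, 6, 8, 9.
That is 4 leaves.

4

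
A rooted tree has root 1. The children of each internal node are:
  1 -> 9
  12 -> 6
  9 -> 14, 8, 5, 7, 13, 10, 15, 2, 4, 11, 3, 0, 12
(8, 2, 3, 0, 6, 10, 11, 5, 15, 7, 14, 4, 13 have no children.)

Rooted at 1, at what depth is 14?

2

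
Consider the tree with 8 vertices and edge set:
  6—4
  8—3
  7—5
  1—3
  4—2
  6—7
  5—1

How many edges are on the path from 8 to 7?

The path is 8 - 3 - 1 - 5 - 7, which has 4 edges.

4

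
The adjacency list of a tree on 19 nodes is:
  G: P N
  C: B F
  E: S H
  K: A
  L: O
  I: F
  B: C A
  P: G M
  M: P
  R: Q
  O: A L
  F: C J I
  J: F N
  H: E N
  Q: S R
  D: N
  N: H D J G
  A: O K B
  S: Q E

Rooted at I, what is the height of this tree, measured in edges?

The longest root-to-leaf path is I-F-J-N-H-E-S-Q-R (8 edges).

8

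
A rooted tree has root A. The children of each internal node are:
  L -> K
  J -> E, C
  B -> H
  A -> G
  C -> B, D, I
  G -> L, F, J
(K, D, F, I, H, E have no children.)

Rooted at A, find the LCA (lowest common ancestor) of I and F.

G

Path I→root: I C J G A; path F→root: F G A.
First common node: G.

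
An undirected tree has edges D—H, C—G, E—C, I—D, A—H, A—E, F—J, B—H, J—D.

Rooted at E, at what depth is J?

E → A → H → D → J — 4 edges.

4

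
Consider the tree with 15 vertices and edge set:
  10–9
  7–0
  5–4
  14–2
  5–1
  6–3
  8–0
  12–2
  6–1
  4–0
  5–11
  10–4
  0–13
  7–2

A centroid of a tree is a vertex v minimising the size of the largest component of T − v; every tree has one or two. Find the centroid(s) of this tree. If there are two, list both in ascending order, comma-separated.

4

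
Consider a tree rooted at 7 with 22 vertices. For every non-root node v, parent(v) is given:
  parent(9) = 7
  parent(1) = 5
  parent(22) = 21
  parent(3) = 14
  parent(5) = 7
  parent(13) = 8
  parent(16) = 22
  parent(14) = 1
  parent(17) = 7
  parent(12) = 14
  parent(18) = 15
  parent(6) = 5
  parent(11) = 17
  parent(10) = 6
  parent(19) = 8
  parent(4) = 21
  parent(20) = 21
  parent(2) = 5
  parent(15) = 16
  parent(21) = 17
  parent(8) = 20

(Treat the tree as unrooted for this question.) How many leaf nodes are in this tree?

Exactly 10 nodes have a single neighbour: 2, 3, 4, 9, 10, 11, 12, 13, 18, 19.

10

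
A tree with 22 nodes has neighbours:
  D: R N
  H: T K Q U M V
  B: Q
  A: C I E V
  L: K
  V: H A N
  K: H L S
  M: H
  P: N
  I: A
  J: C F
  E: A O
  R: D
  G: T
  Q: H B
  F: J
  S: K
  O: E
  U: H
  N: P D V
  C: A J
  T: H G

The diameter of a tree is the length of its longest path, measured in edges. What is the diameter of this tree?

Starting from F, a farthest node is L at distance 7.
One longest path: F-J-C-A-V-H-K-L.
So the diameter is 7.

7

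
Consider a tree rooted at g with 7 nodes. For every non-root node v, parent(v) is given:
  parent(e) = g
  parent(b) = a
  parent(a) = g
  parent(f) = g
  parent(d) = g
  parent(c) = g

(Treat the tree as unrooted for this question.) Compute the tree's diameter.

Starting from b, a farthest node is d at distance 3.
One longest path: b–a–g–d.
So the diameter is 3.

3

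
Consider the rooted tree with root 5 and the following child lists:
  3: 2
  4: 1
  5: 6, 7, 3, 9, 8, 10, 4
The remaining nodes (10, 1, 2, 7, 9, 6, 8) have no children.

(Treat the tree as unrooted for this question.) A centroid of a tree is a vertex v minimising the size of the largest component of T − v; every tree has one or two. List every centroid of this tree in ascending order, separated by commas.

If 5 is removed the pieces have sizes 2, 2, 1, 1, 1, 1, 1, all ≤ ⌊10/2⌋ = 5.
No neighbour of 5 does as well, so 5 is the unique centroid.

5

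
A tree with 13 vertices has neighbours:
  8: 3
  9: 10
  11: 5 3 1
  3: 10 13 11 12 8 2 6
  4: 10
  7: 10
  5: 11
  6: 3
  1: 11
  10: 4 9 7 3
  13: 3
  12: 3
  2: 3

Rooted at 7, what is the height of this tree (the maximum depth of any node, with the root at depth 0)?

The longest root-to-leaf path is 7-10-3-11-5 (4 edges).

4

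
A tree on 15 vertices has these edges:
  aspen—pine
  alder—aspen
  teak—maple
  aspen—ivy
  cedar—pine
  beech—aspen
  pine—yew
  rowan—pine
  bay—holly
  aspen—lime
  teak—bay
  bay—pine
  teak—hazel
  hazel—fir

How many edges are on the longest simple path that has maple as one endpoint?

5

A farthest node from maple is alder (ivy, lime, beech also at distance 5).
The path maple-teak-bay-pine-aspen-alder has 5 edges.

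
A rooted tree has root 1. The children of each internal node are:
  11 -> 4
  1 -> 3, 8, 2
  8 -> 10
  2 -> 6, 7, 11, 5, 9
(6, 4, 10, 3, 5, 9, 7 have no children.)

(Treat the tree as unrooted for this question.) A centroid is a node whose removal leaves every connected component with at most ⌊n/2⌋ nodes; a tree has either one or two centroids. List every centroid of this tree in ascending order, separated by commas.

2

Delete 2: the remaining components have sizes 4, 2, 1, 1, 1, 1. Max 4 ≤ 5, so 2 is a centroid.
No neighbour of 2 does as well, so 2 is the unique centroid.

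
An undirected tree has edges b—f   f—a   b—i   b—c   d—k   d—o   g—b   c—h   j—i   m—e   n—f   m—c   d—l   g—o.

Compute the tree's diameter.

7

A longest path is k-d-o-g-b-c-m-e, with 7 edges.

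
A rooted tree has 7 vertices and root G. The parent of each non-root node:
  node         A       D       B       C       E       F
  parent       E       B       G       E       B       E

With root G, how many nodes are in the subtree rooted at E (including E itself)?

E's subtree: {E, C, F, A}, size 4.

4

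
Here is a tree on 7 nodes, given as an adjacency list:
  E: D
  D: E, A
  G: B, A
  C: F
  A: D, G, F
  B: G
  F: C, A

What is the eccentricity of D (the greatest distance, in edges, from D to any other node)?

A farthest node from D is C (B also at distance 3).
The path D – A – F – C has 3 edges.

3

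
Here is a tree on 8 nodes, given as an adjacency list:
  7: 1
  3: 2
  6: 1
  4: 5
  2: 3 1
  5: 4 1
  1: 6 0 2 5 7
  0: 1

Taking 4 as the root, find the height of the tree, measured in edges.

The longest root-to-leaf path is 4 – 5 – 1 – 2 – 3 (4 edges).

4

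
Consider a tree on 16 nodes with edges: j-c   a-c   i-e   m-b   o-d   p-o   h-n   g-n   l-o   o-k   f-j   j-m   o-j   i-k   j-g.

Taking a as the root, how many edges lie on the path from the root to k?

4

a → c → j → o → k — 4 edges.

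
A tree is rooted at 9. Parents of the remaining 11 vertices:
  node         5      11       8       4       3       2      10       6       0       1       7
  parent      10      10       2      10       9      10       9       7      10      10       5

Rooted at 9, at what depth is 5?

2

9 – 10 – 5 — 2 edges.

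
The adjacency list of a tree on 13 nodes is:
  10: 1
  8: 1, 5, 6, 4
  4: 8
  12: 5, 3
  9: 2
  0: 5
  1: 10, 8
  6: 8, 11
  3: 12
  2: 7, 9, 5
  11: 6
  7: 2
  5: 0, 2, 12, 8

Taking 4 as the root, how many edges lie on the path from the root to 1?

2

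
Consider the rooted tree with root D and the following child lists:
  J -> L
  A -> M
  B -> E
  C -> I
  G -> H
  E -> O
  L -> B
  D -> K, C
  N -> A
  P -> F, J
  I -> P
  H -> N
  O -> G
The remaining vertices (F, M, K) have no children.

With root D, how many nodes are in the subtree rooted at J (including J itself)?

Descendants of J (including itself): J, L, B, E, O, G, H, N, A, M. That's 10.

10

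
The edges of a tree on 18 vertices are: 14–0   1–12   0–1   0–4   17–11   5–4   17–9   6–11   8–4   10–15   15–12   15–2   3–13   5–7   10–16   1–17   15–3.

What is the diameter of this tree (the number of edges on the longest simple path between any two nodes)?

8

BFS from 7 reaches 13 last, at distance 8; BFS from 13 confirms no node is farther.
Path: 7 – 5 – 4 – 0 – 1 – 12 – 15 – 3 – 13.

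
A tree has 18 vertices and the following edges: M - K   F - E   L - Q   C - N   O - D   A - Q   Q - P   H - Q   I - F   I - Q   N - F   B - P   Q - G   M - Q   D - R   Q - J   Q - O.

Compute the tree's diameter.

A longest path is C - N - F - I - Q - O - D - R, with 7 edges.

7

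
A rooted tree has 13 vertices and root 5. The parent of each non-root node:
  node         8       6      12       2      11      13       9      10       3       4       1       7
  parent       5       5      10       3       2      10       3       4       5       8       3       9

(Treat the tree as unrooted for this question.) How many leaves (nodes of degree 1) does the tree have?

The leaves are 1, 6, 7, 11, 12, 13.
That is 6 leaves.

6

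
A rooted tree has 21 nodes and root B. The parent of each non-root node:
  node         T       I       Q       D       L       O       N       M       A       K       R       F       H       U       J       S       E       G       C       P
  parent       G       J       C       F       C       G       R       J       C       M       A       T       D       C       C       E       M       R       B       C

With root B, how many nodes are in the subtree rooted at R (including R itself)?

8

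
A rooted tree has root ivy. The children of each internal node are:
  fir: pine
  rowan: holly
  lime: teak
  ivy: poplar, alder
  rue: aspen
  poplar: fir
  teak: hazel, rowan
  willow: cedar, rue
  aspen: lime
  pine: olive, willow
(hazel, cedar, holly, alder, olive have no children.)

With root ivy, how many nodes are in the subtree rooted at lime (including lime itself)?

5

lime's subtree: {lime, teak, hazel, rowan, holly}, size 5.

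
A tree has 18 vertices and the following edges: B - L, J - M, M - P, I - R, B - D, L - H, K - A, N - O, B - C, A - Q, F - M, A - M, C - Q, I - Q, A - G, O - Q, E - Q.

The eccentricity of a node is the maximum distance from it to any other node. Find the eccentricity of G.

Distances from G peak at 6, attained at H.
G-A-Q-C-B-L-H

6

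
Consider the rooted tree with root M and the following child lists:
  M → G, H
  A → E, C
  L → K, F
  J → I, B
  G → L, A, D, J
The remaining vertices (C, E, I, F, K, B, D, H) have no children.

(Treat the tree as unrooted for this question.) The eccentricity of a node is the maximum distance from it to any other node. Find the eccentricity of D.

3

The node farthest from D is B (K, I, C, H, F, E also at distance 3), via D-G-J-B — 3 edges.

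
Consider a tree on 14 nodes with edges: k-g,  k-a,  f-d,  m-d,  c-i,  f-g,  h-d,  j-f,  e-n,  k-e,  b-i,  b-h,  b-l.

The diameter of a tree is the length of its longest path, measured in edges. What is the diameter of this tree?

A longest path is c – i – b – h – d – f – g – k – e – n, with 9 edges.

9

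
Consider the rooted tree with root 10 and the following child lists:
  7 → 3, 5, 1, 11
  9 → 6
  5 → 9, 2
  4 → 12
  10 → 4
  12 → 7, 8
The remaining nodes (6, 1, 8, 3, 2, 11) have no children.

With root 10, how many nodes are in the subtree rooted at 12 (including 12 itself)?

10

The subtree rooted at 12 contains: 12, 7, 8, 5, 11, 3, 1, 9, 2, 6 — 10 nodes.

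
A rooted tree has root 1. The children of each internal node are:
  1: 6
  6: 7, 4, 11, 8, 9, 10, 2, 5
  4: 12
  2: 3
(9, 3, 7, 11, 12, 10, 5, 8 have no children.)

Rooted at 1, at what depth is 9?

Climbing from 9 to the root: 9 – 6 – 1. That's 2 steps.

2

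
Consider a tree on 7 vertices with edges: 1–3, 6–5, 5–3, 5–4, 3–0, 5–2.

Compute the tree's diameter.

A longest path is 0–3–5–2, with 3 edges.

3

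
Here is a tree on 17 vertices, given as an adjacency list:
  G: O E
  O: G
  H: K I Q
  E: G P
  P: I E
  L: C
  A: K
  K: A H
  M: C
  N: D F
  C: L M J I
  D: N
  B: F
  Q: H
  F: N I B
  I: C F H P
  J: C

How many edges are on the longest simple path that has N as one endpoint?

Distances from N peak at 6, attained at O.
N–F–I–P–E–G–O

6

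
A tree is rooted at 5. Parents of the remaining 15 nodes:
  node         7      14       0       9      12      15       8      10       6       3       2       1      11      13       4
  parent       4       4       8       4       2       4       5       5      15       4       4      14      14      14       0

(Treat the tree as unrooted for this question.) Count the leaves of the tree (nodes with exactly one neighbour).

9

Exactly 9 nodes have a single neighbour: 1, 3, 6, 7, 9, 10, 11, 12, 13.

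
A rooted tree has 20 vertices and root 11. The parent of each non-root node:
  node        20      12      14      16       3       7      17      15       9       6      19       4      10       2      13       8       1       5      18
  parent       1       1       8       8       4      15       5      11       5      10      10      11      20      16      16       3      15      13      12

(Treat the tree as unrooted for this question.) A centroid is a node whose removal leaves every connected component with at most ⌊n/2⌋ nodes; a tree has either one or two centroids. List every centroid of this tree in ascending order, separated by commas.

Removing 11 splits the tree into components of sizes 10, 9; the largest is 10 ≤ ⌊20/2⌋ = 10.
Its neighbour 4 also leaves a largest component of size 10, so both are centroids.

4, 11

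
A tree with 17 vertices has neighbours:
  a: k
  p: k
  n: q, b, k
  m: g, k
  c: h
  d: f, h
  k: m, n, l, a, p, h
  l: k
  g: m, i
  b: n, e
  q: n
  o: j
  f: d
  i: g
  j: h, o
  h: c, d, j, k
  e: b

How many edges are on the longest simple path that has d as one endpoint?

The node farthest from d is e (i also at distance 5), via d-h-k-n-b-e — 5 edges.

5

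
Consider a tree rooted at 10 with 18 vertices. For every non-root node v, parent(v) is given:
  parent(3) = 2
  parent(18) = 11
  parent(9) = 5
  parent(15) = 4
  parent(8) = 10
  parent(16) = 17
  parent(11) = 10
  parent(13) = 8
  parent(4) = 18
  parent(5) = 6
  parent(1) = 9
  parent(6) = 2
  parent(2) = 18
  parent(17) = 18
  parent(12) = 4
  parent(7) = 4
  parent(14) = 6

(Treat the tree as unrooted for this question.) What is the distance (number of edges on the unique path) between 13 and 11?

13–8–10–11: 3 edges.

3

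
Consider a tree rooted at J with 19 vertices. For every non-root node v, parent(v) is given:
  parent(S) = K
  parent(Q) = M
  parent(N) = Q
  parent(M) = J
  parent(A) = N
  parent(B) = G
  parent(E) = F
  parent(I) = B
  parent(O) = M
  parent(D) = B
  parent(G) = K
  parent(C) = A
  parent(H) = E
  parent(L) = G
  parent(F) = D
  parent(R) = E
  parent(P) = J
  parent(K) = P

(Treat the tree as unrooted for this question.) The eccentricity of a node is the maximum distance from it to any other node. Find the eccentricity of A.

12

A farthest node from A is R (H also at distance 12).
The path A-N-Q-M-J-P-K-G-B-D-F-E-R has 12 edges.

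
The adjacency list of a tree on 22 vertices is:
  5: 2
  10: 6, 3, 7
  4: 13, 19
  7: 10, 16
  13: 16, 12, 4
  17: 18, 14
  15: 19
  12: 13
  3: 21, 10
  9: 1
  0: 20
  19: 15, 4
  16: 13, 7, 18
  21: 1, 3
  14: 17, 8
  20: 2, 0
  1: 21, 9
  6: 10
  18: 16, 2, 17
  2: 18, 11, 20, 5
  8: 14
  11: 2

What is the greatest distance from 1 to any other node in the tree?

A farthest node from 1 is 0 (15, 8 also at distance 9).
The path 1-21-3-10-7-16-18-2-20-0 has 9 edges.

9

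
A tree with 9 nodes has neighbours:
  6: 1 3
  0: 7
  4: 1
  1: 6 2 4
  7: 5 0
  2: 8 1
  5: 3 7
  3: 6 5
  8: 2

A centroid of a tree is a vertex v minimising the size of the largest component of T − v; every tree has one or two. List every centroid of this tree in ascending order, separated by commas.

6

Delete 6: the remaining components have sizes 4, 4. Max 4 ≤ 4, so 6 is a centroid.
No neighbour of 6 does as well, so 6 is the unique centroid.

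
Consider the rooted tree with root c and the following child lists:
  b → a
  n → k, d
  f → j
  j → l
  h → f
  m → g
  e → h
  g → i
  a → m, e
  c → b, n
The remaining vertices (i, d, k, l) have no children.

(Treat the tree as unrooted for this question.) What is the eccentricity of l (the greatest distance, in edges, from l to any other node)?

The node farthest from l is k (d also at distance 9), via l-j-f-h-e-a-b-c-n-k — 9 edges.

9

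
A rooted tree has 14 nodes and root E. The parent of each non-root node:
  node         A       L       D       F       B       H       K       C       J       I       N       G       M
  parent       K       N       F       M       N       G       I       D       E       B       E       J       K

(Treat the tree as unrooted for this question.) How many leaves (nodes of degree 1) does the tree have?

4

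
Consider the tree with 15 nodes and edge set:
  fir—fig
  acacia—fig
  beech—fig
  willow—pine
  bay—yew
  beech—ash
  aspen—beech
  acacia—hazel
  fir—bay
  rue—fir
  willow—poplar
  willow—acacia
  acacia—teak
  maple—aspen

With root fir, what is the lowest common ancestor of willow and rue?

fir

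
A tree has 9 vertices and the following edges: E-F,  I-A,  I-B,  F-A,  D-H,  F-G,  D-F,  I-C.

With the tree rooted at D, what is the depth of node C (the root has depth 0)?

4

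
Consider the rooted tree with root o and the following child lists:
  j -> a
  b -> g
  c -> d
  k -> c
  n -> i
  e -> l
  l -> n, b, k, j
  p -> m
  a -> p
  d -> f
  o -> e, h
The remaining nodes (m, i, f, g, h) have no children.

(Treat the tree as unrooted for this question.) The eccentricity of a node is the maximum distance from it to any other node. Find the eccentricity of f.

A farthest node from f is m.
The path f-d-c-k-l-j-a-p-m has 8 edges.

8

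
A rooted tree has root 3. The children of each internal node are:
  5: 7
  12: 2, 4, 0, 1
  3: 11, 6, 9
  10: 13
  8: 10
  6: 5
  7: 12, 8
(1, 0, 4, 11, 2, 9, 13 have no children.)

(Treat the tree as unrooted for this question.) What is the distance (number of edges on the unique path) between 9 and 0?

6

Walking from 9: 9 - 3 - 6 - 5 - 7 - 12 - 0. Length 6.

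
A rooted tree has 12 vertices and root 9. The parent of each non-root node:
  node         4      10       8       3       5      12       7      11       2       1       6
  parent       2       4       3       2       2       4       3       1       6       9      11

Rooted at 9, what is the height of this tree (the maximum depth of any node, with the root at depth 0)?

10 sits deepest: 9 → 1 → 11 → 6 → 2 → 4 → 10 — 6 edges from the root.

6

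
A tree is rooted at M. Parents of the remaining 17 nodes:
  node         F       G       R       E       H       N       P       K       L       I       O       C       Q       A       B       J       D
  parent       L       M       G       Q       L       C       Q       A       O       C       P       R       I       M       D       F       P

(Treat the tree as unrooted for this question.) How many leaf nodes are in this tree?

6

Exactly 6 nodes have a single neighbour: B, E, H, J, K, N.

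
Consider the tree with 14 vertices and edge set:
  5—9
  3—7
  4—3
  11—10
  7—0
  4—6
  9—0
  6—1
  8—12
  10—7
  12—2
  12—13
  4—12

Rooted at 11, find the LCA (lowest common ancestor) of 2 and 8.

12

Path 2→root: 2 12 4 3 7 10 11; path 8→root: 8 12 4 3 7 10 11.
First common node: 12.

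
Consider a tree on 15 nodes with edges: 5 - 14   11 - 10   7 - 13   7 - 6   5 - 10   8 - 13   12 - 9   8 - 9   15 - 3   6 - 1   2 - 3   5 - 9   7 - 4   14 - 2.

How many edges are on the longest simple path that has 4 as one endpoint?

The node farthest from 4 is 15, via 4 – 7 – 13 – 8 – 9 – 5 – 14 – 2 – 3 – 15 — 9 edges.

9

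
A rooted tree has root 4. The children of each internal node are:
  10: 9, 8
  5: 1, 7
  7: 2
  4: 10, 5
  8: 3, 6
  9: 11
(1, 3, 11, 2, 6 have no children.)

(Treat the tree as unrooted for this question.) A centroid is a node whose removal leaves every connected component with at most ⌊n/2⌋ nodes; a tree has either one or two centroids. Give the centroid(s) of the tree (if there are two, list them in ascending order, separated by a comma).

If 10 is removed the pieces have sizes 5, 3, 2, all ≤ ⌊11/2⌋ = 5.
Every other node leaves some component of size > 5, so the centroid is unique.

10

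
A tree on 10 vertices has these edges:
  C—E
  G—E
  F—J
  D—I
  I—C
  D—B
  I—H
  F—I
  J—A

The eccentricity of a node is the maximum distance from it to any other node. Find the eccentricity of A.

6

Distances from A peak at 6, attained at G.
A – J – F – I – C – E – G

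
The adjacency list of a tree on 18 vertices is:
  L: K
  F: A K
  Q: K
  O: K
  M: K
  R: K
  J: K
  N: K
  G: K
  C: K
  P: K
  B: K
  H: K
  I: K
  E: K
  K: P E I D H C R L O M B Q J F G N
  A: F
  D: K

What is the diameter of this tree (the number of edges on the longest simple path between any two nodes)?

Starting from A, a farthest node is G at distance 3.
One longest path: A–F–K–G.
So the diameter is 3.

3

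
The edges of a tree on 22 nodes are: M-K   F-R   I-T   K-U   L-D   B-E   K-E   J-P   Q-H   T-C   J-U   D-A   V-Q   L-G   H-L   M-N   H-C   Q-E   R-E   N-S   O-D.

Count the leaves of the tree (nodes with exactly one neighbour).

9

The leaves are A, B, F, G, I, O, P, S, V.
That is 9 leaves.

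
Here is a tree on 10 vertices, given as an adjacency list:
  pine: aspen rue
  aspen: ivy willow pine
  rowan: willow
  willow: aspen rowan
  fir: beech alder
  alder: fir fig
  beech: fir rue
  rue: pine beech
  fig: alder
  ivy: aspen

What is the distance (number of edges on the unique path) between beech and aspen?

beech – rue – pine – aspen: 3 edges.

3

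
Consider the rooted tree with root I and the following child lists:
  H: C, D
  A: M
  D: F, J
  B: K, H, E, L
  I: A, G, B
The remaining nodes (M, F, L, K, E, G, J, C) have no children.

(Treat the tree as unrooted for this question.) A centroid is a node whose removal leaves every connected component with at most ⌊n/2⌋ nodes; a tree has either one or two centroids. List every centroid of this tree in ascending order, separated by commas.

B

Removing B splits the tree into components of sizes 5, 4, 1, 1, 1; the largest is 5 ≤ ⌊13/2⌋ = 6.
No neighbour of B does as well, so B is the unique centroid.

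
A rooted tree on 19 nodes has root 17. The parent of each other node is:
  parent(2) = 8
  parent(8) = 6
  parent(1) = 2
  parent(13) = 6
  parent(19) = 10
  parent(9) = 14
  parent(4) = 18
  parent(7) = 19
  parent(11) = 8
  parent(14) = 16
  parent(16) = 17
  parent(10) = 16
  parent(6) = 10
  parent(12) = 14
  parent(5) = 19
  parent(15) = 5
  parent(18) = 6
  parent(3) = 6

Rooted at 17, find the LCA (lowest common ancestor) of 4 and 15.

Path 4→root: 4 18 6 10 16 17; path 15→root: 15 5 19 10 16 17.
First common node: 10.

10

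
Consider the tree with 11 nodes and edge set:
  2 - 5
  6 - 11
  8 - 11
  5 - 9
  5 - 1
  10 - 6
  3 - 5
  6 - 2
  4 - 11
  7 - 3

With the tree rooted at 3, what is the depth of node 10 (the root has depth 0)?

3 – 5 – 2 – 6 – 10 — 4 edges.

4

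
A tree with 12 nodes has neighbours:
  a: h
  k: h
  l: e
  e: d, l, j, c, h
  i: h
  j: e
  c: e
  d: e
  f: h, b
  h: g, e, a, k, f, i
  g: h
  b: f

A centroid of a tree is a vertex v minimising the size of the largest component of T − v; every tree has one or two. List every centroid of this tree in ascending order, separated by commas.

Removing h splits the tree into components of sizes 5, 2, 1, 1, 1, 1; the largest is 5 ≤ ⌊12/2⌋ = 6.
No neighbour of h does as well, so h is the unique centroid.

h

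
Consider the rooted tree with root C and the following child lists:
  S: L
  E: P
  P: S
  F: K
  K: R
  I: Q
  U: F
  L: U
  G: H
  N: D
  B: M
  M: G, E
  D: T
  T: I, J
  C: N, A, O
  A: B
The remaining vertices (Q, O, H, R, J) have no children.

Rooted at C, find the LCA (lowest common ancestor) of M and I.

C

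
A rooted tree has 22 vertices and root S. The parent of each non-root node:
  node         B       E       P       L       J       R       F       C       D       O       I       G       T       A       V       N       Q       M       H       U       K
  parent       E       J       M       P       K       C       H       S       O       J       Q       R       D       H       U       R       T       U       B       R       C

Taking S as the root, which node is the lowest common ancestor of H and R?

C

H's ancestor chain is H, B, E, J, K, C, S and R's is R, C, S; they first meet at C.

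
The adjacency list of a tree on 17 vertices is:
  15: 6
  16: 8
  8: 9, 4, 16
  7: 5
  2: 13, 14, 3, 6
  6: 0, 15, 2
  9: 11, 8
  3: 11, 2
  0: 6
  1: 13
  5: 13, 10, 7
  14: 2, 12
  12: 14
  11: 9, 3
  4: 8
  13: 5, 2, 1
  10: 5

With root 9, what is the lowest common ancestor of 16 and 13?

9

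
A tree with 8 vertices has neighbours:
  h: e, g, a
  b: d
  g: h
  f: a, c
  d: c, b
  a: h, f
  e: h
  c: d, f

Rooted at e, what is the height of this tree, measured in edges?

6

b sits deepest: e – h – a – f – c – d – b — 6 edges from the root.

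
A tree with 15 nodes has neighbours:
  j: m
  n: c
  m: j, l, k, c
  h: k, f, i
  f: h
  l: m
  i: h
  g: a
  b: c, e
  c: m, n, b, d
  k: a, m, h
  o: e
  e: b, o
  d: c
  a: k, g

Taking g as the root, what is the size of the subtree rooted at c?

6

c's subtree: {c, d, b, n, e, o}, size 6.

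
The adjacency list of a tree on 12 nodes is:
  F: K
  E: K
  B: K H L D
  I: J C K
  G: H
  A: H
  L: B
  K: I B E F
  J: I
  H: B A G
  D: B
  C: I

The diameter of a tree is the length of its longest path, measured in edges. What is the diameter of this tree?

BFS from C reaches G last, at distance 5; BFS from G confirms no node is farther.
Path: C - I - K - B - H - G.

5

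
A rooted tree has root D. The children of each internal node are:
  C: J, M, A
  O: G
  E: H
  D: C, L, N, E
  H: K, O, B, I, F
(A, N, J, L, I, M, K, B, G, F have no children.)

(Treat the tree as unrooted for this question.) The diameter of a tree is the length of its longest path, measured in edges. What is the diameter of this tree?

A longest path is G–O–H–E–D–C–J, with 6 edges.

6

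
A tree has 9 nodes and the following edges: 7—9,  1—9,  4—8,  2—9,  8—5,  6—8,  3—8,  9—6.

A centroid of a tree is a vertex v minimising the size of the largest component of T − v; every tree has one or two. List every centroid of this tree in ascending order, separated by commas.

Delete 6: the remaining components have sizes 4, 4. Max 4 ≤ 4, so 6 is a centroid.
No neighbour of 6 does as well, so 6 is the unique centroid.

6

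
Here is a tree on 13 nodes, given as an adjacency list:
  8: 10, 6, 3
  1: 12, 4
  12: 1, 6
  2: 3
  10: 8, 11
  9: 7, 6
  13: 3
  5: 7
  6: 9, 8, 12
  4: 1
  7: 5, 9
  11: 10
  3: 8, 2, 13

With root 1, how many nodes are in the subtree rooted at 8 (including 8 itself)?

The subtree rooted at 8 contains: 8, 3, 10, 2, 13, 11 — 6 nodes.

6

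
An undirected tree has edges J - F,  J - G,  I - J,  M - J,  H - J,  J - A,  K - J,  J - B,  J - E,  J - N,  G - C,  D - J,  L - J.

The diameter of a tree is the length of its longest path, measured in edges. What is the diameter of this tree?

3

BFS from C reaches K last, at distance 3; BFS from K confirms no node is farther.
Path: C – G – J – K.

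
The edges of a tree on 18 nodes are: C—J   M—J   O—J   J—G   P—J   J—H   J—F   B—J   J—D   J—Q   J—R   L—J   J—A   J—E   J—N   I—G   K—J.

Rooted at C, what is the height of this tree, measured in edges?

The longest root-to-leaf path is C → J → G → I (3 edges).

3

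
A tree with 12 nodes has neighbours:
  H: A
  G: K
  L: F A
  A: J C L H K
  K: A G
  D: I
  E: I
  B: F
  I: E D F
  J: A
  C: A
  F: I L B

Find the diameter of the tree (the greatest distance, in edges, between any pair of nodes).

6

BFS from G reaches E last, at distance 6; BFS from E confirms no node is farther.
Path: G - K - A - L - F - I - E.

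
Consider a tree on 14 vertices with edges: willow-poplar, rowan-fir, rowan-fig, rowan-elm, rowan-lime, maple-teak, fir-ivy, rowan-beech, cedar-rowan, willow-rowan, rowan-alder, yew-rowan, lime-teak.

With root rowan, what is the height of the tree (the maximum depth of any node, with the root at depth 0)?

3

maple sits deepest: rowan–lime–teak–maple — 3 edges from the root.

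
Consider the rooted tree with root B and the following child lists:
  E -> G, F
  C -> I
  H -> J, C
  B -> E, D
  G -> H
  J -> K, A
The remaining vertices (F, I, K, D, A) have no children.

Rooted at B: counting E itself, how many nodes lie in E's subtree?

9

Descendants of E (including itself): E, G, F, H, C, J, I, A, K. That's 9.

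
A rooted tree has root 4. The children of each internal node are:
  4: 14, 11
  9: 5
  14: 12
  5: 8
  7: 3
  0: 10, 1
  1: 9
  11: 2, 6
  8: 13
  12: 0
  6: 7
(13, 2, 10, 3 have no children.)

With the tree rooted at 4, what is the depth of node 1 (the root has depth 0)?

4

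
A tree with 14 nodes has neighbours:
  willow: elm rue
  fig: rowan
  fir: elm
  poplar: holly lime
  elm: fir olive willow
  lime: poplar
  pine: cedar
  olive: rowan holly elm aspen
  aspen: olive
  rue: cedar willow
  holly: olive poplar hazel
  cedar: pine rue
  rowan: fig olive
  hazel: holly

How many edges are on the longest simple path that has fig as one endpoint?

7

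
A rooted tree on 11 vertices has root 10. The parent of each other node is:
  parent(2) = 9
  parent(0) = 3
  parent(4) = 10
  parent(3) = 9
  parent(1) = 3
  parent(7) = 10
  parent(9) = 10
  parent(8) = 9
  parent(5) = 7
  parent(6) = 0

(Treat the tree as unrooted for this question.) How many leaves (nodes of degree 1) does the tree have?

Degree-1 nodes: 1, 2, 4, 5, 6, 8 — 6 of them.

6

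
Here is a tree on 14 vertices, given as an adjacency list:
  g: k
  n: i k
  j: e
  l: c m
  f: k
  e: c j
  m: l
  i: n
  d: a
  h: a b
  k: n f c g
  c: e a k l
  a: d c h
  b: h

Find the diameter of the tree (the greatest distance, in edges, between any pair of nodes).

6

A longest path is b–h–a–c–k–n–i, with 6 edges.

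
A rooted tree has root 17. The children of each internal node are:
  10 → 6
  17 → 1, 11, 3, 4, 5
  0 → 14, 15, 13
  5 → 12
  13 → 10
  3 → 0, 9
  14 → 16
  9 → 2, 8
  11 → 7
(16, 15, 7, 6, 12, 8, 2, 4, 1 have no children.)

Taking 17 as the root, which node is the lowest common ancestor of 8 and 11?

Ancestors of 8 (toward the root): 8, 9, 3, 17.
Ancestors of 11: 11, 17.
The deepest node appearing in both lists is 17.

17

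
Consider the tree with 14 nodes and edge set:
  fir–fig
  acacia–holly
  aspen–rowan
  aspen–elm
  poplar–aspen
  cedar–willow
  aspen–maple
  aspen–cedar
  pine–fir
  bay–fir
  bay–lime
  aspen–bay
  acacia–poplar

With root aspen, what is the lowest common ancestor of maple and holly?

Path maple→root: maple aspen; path holly→root: holly acacia poplar aspen.
First common node: aspen.

aspen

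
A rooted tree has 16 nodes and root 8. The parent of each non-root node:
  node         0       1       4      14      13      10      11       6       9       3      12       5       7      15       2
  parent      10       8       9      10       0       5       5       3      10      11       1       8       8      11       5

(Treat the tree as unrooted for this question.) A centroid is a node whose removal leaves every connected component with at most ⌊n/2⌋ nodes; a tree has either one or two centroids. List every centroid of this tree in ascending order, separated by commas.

5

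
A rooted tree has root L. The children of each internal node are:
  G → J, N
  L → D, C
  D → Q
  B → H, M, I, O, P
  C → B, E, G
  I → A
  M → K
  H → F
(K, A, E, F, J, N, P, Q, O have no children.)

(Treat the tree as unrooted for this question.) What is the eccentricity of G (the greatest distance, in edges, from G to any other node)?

4

The node farthest from G is K (A, F, Q also at distance 4), via G-C-B-M-K — 4 edges.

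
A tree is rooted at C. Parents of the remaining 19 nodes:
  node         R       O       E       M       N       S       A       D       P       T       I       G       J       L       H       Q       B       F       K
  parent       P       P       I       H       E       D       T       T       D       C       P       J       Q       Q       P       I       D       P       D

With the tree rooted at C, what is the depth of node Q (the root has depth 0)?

5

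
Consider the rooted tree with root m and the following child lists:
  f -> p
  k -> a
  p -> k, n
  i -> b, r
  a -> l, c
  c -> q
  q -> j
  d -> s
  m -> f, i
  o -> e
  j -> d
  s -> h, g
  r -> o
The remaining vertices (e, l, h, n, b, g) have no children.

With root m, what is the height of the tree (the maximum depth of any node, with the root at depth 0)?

10

The longest root-to-leaf path is m – f – p – k – a – c – q – j – d – s – g (10 edges).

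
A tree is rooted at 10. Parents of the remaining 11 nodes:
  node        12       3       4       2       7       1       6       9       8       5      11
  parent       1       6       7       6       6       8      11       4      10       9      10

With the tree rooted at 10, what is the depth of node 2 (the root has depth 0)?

3

10–11–6–2 — 3 edges.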